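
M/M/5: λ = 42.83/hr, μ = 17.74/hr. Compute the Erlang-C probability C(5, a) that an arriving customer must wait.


a = λ/μ = 2.4143; ρ = a/5 = 0.4829
P₀ = 0.087629 (from M/M/c formula)
C(c,a) = [a^c/(c!(1−ρ))]·P₀ = [82.02992/(120·0.5171)]·0.087629
= 1.32186·0.087629 = 0.115833

Final: 0.115833


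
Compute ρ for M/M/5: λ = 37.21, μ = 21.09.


ρ = λ/(cμ) = 37.21/(5·21.09) = 37.21/105.45 = 0.3529

Final: 0.3529


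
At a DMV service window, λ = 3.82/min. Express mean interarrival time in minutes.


Mean interarrival time = 1/λ = 1/3.82 minute = 0.26178 minute
In minutes: 0.26178 × 1 = 0.2618 min

Final: 0.2618 min


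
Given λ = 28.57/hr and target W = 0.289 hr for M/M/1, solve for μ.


W = 1/(μ−λ) ⇒ μ − λ = 1/W = 1/0.289 = 3.4602
μ = λ + 1/W = 28.57 + 3.4602 = 32.0302 per hr

Final: 32.0302 /hr


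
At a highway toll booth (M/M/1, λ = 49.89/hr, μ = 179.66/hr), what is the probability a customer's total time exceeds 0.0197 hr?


W ~ Exponential(μ−λ) for M/M/1.
μ − λ = 179.66 − 49.89 = 129.7700
P(W > t) = e^{−(μ−λ)t} = e^{−2.5565} = 0.077578

Final: 0.077578


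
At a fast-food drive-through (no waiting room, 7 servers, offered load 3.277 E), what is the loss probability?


B(c,a) = (a^c/c!) / Σ_{k=0}^{c} a^k/k!
a^7/7! = 0.805201
Σ terms (k=0..7): 1.00000 + 3.27700 + 5.36936 + 5.86514 + 4.80501 + 3.14921 + 1.71999 + 0.80520 = 25.990910
B = 0.805201/25.990910 = 0.030980

Final: 0.030980


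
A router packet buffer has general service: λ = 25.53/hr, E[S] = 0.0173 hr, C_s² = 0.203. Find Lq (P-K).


ρ = λ·E[S] = 25.53·0.0173 = 0.4417
Lq = ρ²(1+C_s²)/(2(1−ρ)) = 0.1951·(1+0.203)/(2·0.5583)
= 0.1951·1.2030/1.1167 = 0.21015

Final: 0.21015


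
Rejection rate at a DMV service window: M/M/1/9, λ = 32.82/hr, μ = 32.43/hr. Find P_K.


ρ = λ/μ = 32.82/32.43 = 1.0120
P_K = (1−ρ)ρ^K/(1−ρ^(K+1)) = (-0.01203·1.113588)/(1 − 1.126980)
= -0.013392/-0.126980 = 0.105465

Final: 0.105465


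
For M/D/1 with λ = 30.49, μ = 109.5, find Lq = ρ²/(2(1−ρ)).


ρ = 30.49/109.5 = 0.2784
M/D/1: Lq = ρ²/(2(1−ρ)) = 0.07753/(2·0.7216) = 0.05373

Final: 0.05373


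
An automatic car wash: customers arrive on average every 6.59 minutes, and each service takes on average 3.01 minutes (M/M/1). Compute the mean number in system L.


λ = 60/6.59 = 9.1047 /hr
μ = 60/3.01 = 19.9336 /hr
ρ = λ/μ = 9.1047/19.9336 = 0.4568
L = ρ/(1−ρ) = 0.4568/0.5432 = 0.8408

Final: 0.8408


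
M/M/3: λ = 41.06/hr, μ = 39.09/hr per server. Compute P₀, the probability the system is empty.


a = λ/μ = 41.06/39.09 = 1.0504; ρ = a/c = 0.3501
Σ_{k=0}^{2} a^k/k! (terms k=0..2) = 1.00000 + 1.05040 + 0.55167 = 2.60206
Tail: a^3/(3!(1−ρ)) = 1.15894/(6·0.6499) = 0.29722
P₀ = 1/(2.60206 + 0.29722) = 1/2.89929 = 0.344912

Final: 0.344912


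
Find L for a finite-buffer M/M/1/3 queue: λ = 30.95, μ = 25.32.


ρ = 30.95/25.32 = 1.2224
L = ρ[1 − (K+1)ρ^K + Kρ^(K+1)] / [(1−ρ)(1−ρ^(K+1))]
Numerator: 1.2224·(1 − 4·1.826379 + 3·2.232481) = 0.479075
Denominator: (-0.2224)·(-1.232481) = 0.274047
L = 0.479075/0.274047 = 1.7481

Final: 1.7481


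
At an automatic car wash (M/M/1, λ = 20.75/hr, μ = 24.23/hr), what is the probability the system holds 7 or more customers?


ρ = 20.75/24.23 = 0.8564
P(N ≥ n) = ρ^n = 0.8564^7 = 0.337795

Final: 0.337795


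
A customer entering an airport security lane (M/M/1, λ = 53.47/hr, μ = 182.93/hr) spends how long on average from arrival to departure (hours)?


W = 1/(μ−λ) = 1/(182.93 − 53.47) = 1/129.46 = 0.007724 hr

Final: 0.007724 hr


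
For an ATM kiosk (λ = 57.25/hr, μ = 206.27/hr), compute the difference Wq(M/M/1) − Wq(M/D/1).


ρ = 57.25/206.27 = 0.2775
Wq(M/M/1) = ρ/(μ−λ) = 0.2775/149.02 = 0.001862 hr
Wq(M/D/1) = ρ/(2(μ−λ)) = 0.0009312 hr
Savings = 0.001862 − 0.0009312 = 0.0009312 hr

Final: 0.0009312 hr


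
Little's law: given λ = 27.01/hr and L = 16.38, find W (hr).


W = L/λ = 16.38/27.01 = 0.6064 hr

Final: 0.6064 hr


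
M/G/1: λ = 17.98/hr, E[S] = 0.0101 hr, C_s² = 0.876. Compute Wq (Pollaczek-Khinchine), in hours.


ρ = λ·E[S] = 17.98·0.0101 = 0.1816
E[S²] = E[S]²(1+C_s²) = 0.0101²·(1+0.876) = 0.0001914
Wq = λ·E[S²]/(2(1−ρ)) = 17.98·0.0001914/(2·0.8184) = 0.002102 hr

Final: 0.002102 hr


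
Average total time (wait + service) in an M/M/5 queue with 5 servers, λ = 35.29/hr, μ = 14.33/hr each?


a = 2.4627; ρ = 0.4925; P₀ = 0.083304
Lq = P₀·a^c·ρ/(c!(1−ρ)²) = 0.12026
Wq = Lq/λ = 0.12026/35.29 = 0.003408 hr
W = Wq + 1/μ = 0.003408 + 0.06978 = 0.07319 hr

Final: 0.07319 hr


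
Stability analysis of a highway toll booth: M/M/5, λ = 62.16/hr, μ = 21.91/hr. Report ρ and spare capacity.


Total capacity cμ = 5·21.91 = 109.55/hr
ρ = λ/(cμ) = 62.16/109.55 = 0.5674
Stable ⇔ ρ < 1: YES
Spare capacity = cμ − λ = 109.55 − 62.16 = 47.39/hr

Final: ρ = 0.5674; stable; margin = 47.39/hr


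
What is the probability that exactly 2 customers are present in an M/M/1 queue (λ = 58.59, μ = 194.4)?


ρ = 58.59/194.4 = 0.3014
P_n = (1−ρ)·ρ^n = (1 − 0.3014)·0.3014^2 = 0.6986·0.090835 = 0.063459

Final: 0.063459


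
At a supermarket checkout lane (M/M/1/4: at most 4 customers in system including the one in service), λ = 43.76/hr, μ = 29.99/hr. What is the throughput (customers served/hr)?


ρ = 1.4592; P_K = (1−ρ)ρ^4/(1−ρ^5) = 0.370716
λ_eff = λ(1 − P_K) = 43.76·(1 − 0.370716) = 43.76·0.629284 = 27.5375 /hr

Final: 27.5375 /hr


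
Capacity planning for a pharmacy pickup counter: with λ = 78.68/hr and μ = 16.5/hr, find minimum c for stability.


Stability requires cμ > λ ⇔ c > λ/μ.
λ/μ = 78.68/16.5 = 4.7685
Minimum integer c = ⌊4.7685⌋ + 1 = 5
Check: 5·16.5 = 82.50 > 78.68, while 4·16.5 = 66.00 ≤ 78.68

Final: 5 servers


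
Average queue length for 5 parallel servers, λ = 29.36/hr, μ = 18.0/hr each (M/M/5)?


a = λ/μ = 1.6311; ρ = a/5 = 0.3262
P₀ = 0.195222
Lq = P₀·a^c·ρ / (c!·(1−ρ)²) = 0.195222·11.54563·0.3262/(120·0.45398)
= 0.01350

Final: 0.01350


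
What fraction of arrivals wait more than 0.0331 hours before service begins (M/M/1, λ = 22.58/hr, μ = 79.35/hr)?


ρ = 22.58/79.35 = 0.2846
P(Wq > t) = ρ·e^{−(μ−λ)t} = 0.2846·e^{−1.8791}
= 0.2846·0.152729 = 0.043461

Final: 0.043461


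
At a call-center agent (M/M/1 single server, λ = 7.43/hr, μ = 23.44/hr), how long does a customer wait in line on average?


ρ = 7.43/23.44 = 0.3170
Wq = ρ/(μ−λ) = 0.3170/(23.44 − 7.43) = 0.3170/16.01 = 0.01980 hr

Final: 0.01980 hr


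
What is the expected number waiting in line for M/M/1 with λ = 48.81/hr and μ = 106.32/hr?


ρ = 48.81/106.32 = 0.4591
Lq = ρ²/(1−ρ) = 0.2108/0.5409 = 0.3896

Final: 0.3896


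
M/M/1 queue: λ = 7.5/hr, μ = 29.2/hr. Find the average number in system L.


ρ = λ/μ = 7.5/29.2 = 0.2568
L = ρ/(1−ρ) = 0.2568/(1 − 0.2568) = 0.2568/0.7432 = 0.3456

Final: 0.3456


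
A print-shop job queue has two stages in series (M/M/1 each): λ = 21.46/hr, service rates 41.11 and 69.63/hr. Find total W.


Each node sees arrival rate λ = 21.46/hr (tandem ⇒ throughput preserved).
W₁ = 1/(μ₁−λ) = 1/(41.11−21.46) = 0.05089 hr
W₂ = 1/(μ₂−λ) = 1/(69.63−21.46) = 0.02076 hr
W_total = W₁ + W₂ = 0.05089 + 0.02076 = 0.07165 hr

Final: 0.07165 hr


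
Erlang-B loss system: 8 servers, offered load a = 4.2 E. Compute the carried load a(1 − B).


B(8,4.2) = 0.037046 (Erlang-B)
Carried load = a(1 − B) = 4.2·(1 − 0.037046) = 4.2·0.962954 = 4.0444 E

Final: 4.0444 Erlangs


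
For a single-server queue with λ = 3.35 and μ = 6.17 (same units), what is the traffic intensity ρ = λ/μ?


ρ = λ/μ = 3.35/6.17 = 0.5429

Final: 0.5429


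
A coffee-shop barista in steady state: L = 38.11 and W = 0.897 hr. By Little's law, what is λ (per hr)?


λ = L/W = 38.11/0.897 = 42.4861 /hr

Final: 42.4861 /hr


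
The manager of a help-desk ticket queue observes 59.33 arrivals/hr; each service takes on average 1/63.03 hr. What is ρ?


ρ = λ/μ = 59.33/63.03 = 0.9413

Final: 0.9413


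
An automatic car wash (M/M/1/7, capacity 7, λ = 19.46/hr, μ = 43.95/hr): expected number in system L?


ρ = 19.46/43.95 = 0.4428
L = ρ[1 − (K+1)ρ^K + Kρ^(K+1)] / [(1−ρ)(1−ρ^(K+1))]
Numerator: 0.4428·(1 − 8·0.003336 + 7·0.001477) = 0.435536
Denominator: (0.5572)·(0.998523) = 0.556401
L = 0.435536/0.556401 = 0.7828

Final: 0.7828


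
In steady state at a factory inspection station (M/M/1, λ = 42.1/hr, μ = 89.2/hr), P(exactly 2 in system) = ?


ρ = 42.1/89.2 = 0.4720
P_n = (1−ρ)·ρ^n = (1 − 0.4720)·0.4720^2 = 0.5280·0.222759 = 0.117623

Final: 0.117623


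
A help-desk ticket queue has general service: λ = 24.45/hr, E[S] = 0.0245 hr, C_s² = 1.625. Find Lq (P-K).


ρ = λ·E[S] = 24.45·0.0245 = 0.5990
Lq = ρ²(1+C_s²)/(2(1−ρ)) = 0.3588·(1+1.625)/(2·0.4010)
= 0.3588·2.6250/0.8019 = 1.17455

Final: 1.17455


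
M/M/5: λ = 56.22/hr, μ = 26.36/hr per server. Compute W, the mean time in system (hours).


a = 2.1328; ρ = 0.4266; P₀ = 0.117268
Lq = P₀·a^c·ρ/(c!(1−ρ)²) = 0.05594
Wq = Lq/λ = 0.05594/56.22 = 0.0009950 hr
W = Wq + 1/μ = 0.0009950 + 0.03794 = 0.03893 hr

Final: 0.03893 hr


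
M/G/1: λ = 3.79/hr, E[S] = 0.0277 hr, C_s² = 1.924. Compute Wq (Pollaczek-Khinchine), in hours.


ρ = λ·E[S] = 3.79·0.0277 = 0.1050
E[S²] = E[S]²(1+C_s²) = 0.0277²·(1+1.924) = 0.002244
Wq = λ·E[S²]/(2(1−ρ)) = 3.79·0.002244/(2·0.8950) = 0.004750 hr

Final: 0.004750 hr


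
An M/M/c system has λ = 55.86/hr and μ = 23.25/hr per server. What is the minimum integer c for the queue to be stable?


Stability requires cμ > λ ⇔ c > λ/μ.
λ/μ = 55.86/23.25 = 2.4026
Minimum integer c = ⌊2.4026⌋ + 1 = 3
Check: 3·23.25 = 69.75 > 55.86, while 2·23.25 = 46.50 ≤ 55.86

Final: 3 servers


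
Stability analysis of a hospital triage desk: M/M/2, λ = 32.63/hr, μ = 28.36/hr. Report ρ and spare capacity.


Total capacity cμ = 2·28.36 = 56.72/hr
ρ = λ/(cμ) = 32.63/56.72 = 0.5753
Stable ⇔ ρ < 1: YES
Spare capacity = cμ − λ = 56.72 − 32.63 = 24.09/hr

Final: ρ = 0.5753; stable; margin = 24.09/hr


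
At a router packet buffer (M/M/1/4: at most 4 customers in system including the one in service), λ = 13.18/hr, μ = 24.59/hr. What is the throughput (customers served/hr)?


ρ = 0.5360; P_K = (1−ρ)ρ^4/(1−ρ^5) = 0.040069
λ_eff = λ(1 − P_K) = 13.18·(1 − 0.040069) = 13.18·0.959931 = 12.6519 /hr

Final: 12.6519 /hr


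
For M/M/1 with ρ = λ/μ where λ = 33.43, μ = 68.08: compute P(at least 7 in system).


ρ = 33.43/68.08 = 0.4910
P(N ≥ n) = ρ^n = 0.4910^7 = 0.006884

Final: 0.006884


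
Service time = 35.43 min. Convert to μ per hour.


μ = 1/(service time) in consistent units.
1 hour = 60 min, so μ = 60/35.43 = 1.6935 per hour

Final: 1.6935 /hr


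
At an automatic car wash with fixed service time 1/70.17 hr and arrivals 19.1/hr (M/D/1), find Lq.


ρ = 19.1/70.17 = 0.2722
M/D/1: Lq = ρ²/(2(1−ρ)) = 0.07409/(2·0.7278) = 0.05090

Final: 0.05090


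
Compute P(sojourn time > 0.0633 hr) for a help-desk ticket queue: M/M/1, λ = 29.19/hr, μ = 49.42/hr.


W ~ Exponential(μ−λ) for M/M/1.
μ − λ = 49.42 − 29.19 = 20.2300
P(W > t) = e^{−(μ−λ)t} = e^{−1.2806} = 0.277882

Final: 0.277882


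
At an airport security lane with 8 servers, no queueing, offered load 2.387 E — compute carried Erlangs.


B(8,2.387) = 0.002404 (Erlang-B)
Carried load = a(1 − B) = 2.387·(1 − 0.002404) = 2.387·0.997596 = 2.3813 E

Final: 2.3813 Erlangs


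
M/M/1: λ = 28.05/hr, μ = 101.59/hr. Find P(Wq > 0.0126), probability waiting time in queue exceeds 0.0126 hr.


ρ = 28.05/101.59 = 0.2761
P(Wq > t) = ρ·e^{−(μ−λ)t} = 0.2761·e^{−0.9266}
= 0.2761·0.395896 = 0.109311

Final: 0.109311


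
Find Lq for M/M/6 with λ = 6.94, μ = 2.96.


a = λ/μ = 2.3446; ρ = a/6 = 0.3908
P₀ = 0.095516
Lq = P₀·a^c·ρ / (c!·(1−ρ)²) = 0.095516·166.11412·0.3908/(720·0.37117)
= 0.02320

Final: 0.02320


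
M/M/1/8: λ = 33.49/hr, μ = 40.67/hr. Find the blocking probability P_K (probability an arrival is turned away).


ρ = λ/μ = 33.49/40.67 = 0.8235
P_K = (1−ρ)ρ^K/(1−ρ^(K+1)) = (0.1765·0.211411)/(1 − 0.174088)
= 0.037323/0.825912 = 0.045190

Final: 0.045190


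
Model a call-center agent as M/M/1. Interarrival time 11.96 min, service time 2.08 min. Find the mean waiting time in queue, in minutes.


λ = 60/11.96 = 5.0167 /hr
μ = 60/2.08 = 28.8462 /hr
ρ = λ/μ = 5.0167/28.8462 = 0.1739
Wq = ρ/(μ−λ) = 0.1739/(28.8462−5.0167) = 0.007298 hr
In minutes: 0.007298·60 = 0.4379 min

Final: 0.4379 min


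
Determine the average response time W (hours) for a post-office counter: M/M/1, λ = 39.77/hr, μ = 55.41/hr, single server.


W = 1/(μ−λ) = 1/(55.41 − 39.77) = 1/15.64 = 0.06394 hr

Final: 0.06394 hr


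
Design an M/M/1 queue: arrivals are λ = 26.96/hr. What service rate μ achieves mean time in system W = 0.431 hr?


W = 1/(μ−λ) ⇒ μ − λ = 1/W = 1/0.431 = 2.3202
μ = λ + 1/W = 26.96 + 2.3202 = 29.2802 per hr

Final: 29.2802 /hr


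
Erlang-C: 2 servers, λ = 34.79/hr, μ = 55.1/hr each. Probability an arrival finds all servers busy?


a = λ/μ = 0.6314; ρ = a/2 = 0.3157
P₀ = 0.520105 (from M/M/c formula)
C(c,a) = [a^c/(c!(1−ρ))]·P₀ = [0.39866/(2·0.6843)]·0.520105
= 0.29129·0.520105 = 0.151502

Final: 0.151502


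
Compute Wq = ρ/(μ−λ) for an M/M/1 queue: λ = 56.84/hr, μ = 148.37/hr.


ρ = 56.84/148.37 = 0.3831
Wq = ρ/(μ−λ) = 0.3831/(148.37 − 56.84) = 0.3831/91.53 = 0.004185 hr

Final: 0.004185 hr


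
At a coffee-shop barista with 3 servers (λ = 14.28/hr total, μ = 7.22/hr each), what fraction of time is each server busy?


ρ = λ/(cμ) = 14.28/(3·7.22) = 14.28/21.66 = 0.6593

Final: 0.6593


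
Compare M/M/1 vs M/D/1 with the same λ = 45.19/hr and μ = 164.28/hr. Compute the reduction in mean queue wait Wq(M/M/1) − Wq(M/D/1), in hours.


ρ = 45.19/164.28 = 0.2751
Wq(M/M/1) = ρ/(μ−λ) = 0.2751/119.09 = 0.002310 hr
Wq(M/D/1) = ρ/(2(μ−λ)) = 0.001155 hr
Savings = 0.002310 − 0.001155 = 0.001155 hr

Final: 0.001155 hr


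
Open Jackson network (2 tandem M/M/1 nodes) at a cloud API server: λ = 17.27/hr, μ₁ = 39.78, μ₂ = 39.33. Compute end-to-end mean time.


Each node sees arrival rate λ = 17.27/hr (tandem ⇒ throughput preserved).
W₁ = 1/(μ₁−λ) = 1/(39.78−17.27) = 0.04442 hr
W₂ = 1/(μ₂−λ) = 1/(39.33−17.27) = 0.04533 hr
W_total = W₁ + W₂ = 0.04442 + 0.04533 = 0.08976 hr

Final: 0.08976 hr


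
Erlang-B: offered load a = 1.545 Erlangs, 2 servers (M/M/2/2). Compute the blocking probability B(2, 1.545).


B(c,a) = (a^c/c!) / Σ_{k=0}^{c} a^k/k!
a^2/2! = 1.193512
Σ terms (k=0..2): 1.00000 + 1.54500 + 1.19351 = 3.738512
B = 1.193512/3.738512 = 0.319248

Final: 0.319248


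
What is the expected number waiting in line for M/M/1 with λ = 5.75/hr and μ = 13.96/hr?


ρ = 5.75/13.96 = 0.4119
Lq = ρ²/(1−ρ) = 0.1697/0.5881 = 0.2885

Final: 0.2885


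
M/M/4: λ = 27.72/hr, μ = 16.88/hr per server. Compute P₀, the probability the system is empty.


a = λ/μ = 27.72/16.88 = 1.6422; ρ = a/c = 0.4105
Σ_{k=0}^{3} a^k/k! (terms k=0..3) = 1.00000 + 1.64218 + 1.34838 + 0.73809 = 4.72865
Tail: a^4/(4!(1−ρ)) = 7.27249/(24·0.5895) = 0.51407
P₀ = 1/(4.72865 + 0.51407) = 1/5.24272 = 0.190741

Final: 0.190741


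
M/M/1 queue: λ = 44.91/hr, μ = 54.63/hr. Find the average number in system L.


ρ = λ/μ = 44.91/54.63 = 0.8221
L = ρ/(1−ρ) = 0.8221/(1 − 0.8221) = 0.8221/0.1779 = 4.6204

Final: 4.6204


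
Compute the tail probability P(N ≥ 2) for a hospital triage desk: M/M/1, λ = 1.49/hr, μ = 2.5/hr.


ρ = 1.49/2.5 = 0.5960
P(N ≥ n) = ρ^n = 0.5960^2 = 0.355216

Final: 0.355216


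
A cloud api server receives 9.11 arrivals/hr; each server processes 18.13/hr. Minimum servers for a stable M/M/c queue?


Stability requires cμ > λ ⇔ c > λ/μ.
λ/μ = 9.11/18.13 = 0.5025
Minimum integer c = ⌊0.5025⌋ + 1 = 1
Check: 1·18.13 = 18.13 > 9.11, while 0·18.13 = 0.00 ≤ 9.11

Final: 1 servers


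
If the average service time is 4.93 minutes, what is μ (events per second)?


μ = 1/(service time) in consistent units.
1 second = 0.0166667 min, so μ = 0.0166667/4.93 = 0.003381 per second

Final: 0.003381 /sec


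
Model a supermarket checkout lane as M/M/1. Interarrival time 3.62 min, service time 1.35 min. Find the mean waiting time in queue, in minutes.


λ = 60/3.62 = 16.5746 /hr
μ = 60/1.35 = 44.4444 /hr
ρ = λ/μ = 16.5746/44.4444 = 0.3729
Wq = ρ/(μ−λ) = 0.3729/(44.4444−16.5746) = 0.01338 hr
In minutes: 0.01338·60 = 0.8029 min

Final: 0.8029 min


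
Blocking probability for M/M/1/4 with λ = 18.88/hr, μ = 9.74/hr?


ρ = λ/μ = 18.88/9.74 = 1.9384
P_K = (1−ρ)ρ^K/(1−ρ^(K+1)) = (-0.9384·14.117966)/(1 − 27.366242)
= -13.248276/-26.366242 = 0.502471

Final: 0.502471


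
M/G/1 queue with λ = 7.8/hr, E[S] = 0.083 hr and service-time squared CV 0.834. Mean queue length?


ρ = λ·E[S] = 7.8·0.083 = 0.6474
Lq = ρ²(1+C_s²)/(2(1−ρ)) = 0.4191·(1+0.834)/(2·0.3526)
= 0.4191·1.8340/0.7052 = 1.09001

Final: 1.09001


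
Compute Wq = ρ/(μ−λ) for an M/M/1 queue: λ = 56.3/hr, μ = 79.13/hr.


ρ = 56.3/79.13 = 0.7115
Wq = ρ/(μ−λ) = 0.7115/(79.13 − 56.3) = 0.7115/22.83 = 0.03116 hr

Final: 0.03116 hr


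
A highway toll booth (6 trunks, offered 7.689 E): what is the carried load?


B(6,7.689) = 0.372436 (Erlang-B)
Carried load = a(1 − B) = 7.689·(1 − 0.372436) = 7.689·0.627564 = 4.8253 E

Final: 4.8253 Erlangs


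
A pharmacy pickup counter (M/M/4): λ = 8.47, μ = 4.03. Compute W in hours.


a = 2.1017; ρ = 0.5254; P₀ = 0.116674
Lq = P₀·a^c·ρ/(c!(1−ρ)²) = 0.22131
Wq = Lq/λ = 0.22131/8.47 = 0.02613 hr
W = Wq + 1/μ = 0.02613 + 0.24814 = 0.27427 hr

Final: 0.27427 hr


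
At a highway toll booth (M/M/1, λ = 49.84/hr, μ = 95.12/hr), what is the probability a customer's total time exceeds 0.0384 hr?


W ~ Exponential(μ−λ) for M/M/1.
μ − λ = 95.12 − 49.84 = 45.2800
P(W > t) = e^{−(μ−λ)t} = e^{−1.7388} = 0.175740

Final: 0.175740


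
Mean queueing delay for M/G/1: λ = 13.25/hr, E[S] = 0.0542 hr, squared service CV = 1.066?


ρ = λ·E[S] = 13.25·0.0542 = 0.7181
E[S²] = E[S]²(1+C_s²) = 0.0542²·(1+1.066) = 0.006069
Wq = λ·E[S²]/(2(1−ρ)) = 13.25·0.006069/(2·0.2819) = 0.14266 hr

Final: 0.14266 hr


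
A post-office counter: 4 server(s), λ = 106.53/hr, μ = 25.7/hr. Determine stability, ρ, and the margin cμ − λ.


Total capacity cμ = 4·25.7 = 102.80/hr
ρ = λ/(cμ) = 106.53/102.80 = 1.0363
Stable ⇔ ρ < 1: NO
Spare capacity = cμ − λ = 102.80 − 106.53 = -3.73/hr

Final: ρ = 1.0363; unstable; margin = -3.73/hr


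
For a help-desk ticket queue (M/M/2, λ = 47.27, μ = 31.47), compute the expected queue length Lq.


a = λ/μ = 1.5021; ρ = a/2 = 0.7510
P₀ = 0.142183
Lq = P₀·a^c·ρ / (c!·(1−ρ)²) = 0.142183·2.25620·0.7510/(2·0.06198)
= 1.94344

Final: 1.94344


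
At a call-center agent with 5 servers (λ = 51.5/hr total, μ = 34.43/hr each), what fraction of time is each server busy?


ρ = λ/(cμ) = 51.5/(5·34.43) = 51.5/172.15 = 0.2992

Final: 0.2992


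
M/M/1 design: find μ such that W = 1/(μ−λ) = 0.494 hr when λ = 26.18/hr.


W = 1/(μ−λ) ⇒ μ − λ = 1/W = 1/0.494 = 2.0243
μ = λ + 1/W = 26.18 + 2.0243 = 28.2043 per hr

Final: 28.2043 /hr


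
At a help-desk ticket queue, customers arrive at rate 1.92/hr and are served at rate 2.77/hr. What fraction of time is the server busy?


ρ = λ/μ = 1.92/2.77 = 0.6931

Final: 0.6931


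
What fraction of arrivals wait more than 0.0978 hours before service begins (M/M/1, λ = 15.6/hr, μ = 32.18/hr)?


ρ = 15.6/32.18 = 0.4848
P(Wq > t) = ρ·e^{−(μ−λ)t} = 0.4848·e^{−1.6215}
= 0.4848·0.197597 = 0.095790

Final: 0.095790


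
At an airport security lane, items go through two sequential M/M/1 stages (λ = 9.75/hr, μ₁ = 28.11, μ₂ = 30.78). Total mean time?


Each node sees arrival rate λ = 9.75/hr (tandem ⇒ throughput preserved).
W₁ = 1/(μ₁−λ) = 1/(28.11−9.75) = 0.05447 hr
W₂ = 1/(μ₂−λ) = 1/(30.78−9.75) = 0.04755 hr
W_total = W₁ + W₂ = 0.05447 + 0.04755 = 0.10202 hr

Final: 0.10202 hr


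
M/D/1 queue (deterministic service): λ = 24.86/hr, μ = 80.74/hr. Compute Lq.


ρ = 24.86/80.74 = 0.3079
M/D/1: Lq = ρ²/(2(1−ρ)) = 0.09480/(2·0.6921) = 0.06849

Final: 0.06849


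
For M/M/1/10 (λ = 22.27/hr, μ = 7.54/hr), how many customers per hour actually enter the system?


ρ = 2.9536; P_K = (1−ρ)ρ^10/(1−ρ^11) = 0.661432
λ_eff = λ(1 − P_K) = 22.27·(1 − 0.661432) = 22.27·0.338568 = 7.5399 /hr

Final: 7.5399 /hr


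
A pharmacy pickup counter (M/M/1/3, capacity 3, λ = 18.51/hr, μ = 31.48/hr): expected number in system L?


ρ = 18.51/31.48 = 0.5880
L = ρ[1 − (K+1)ρ^K + Kρ^(K+1)] / [(1−ρ)(1−ρ^(K+1))]
Numerator: 0.5880·(1 − 4·0.203290 + 3·0.119533) = 0.320714
Denominator: (0.4120)·(0.880467) = 0.362759
L = 0.320714/0.362759 = 0.8841

Final: 0.8841


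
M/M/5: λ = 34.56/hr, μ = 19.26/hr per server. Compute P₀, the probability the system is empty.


a = λ/μ = 34.56/19.26 = 1.7944; ρ = a/c = 0.3589
Σ_{k=0}^{4} a^k/k! (terms k=0..4) = 1.00000 + 1.79439 + 1.60992 + 0.96294 + 0.43197 = 5.79923
Tail: a^5/(5!(1−ρ)) = 18.60318/(120·0.6411) = 0.24181
P₀ = 1/(5.79923 + 0.24181) = 1/6.04104 = 0.165534

Final: 0.165534


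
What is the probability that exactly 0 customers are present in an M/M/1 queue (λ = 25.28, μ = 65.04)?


ρ = 25.28/65.04 = 0.3887
P_n = (1−ρ)·ρ^n = (1 − 0.3887)·0.3887^0 = 0.6113·1.000000 = 0.611316

Final: 0.611316


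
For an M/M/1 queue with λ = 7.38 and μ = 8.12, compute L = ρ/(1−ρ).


ρ = λ/μ = 7.38/8.12 = 0.9089
L = ρ/(1−ρ) = 0.9089/(1 − 0.9089) = 0.9089/0.09113 = 9.9730

Final: 9.9730


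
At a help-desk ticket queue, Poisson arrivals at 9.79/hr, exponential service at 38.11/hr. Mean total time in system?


W = 1/(μ−λ) = 1/(38.11 − 9.79) = 1/28.32 = 0.03531 hr

Final: 0.03531 hr


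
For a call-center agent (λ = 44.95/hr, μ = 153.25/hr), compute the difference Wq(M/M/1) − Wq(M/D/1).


ρ = 44.95/153.25 = 0.2933
Wq(M/M/1) = ρ/(μ−λ) = 0.2933/108.30 = 0.002708 hr
Wq(M/D/1) = ρ/(2(μ−λ)) = 0.001354 hr
Savings = 0.002708 − 0.001354 = 0.001354 hr

Final: 0.001354 hr


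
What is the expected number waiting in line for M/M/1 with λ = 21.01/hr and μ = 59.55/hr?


ρ = 21.01/59.55 = 0.3528
Lq = ρ²/(1−ρ) = 0.1245/0.6472 = 0.1923

Final: 0.1923


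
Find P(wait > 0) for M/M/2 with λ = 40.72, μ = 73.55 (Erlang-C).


a = λ/μ = 0.5536; ρ = a/2 = 0.2768
P₀ = 0.566393 (from M/M/c formula)
C(c,a) = [a^c/(c!(1−ρ))]·P₀ = [0.30651/(2·0.7232)]·0.566393
= 0.21192·0.566393 = 0.120030

Final: 0.120030


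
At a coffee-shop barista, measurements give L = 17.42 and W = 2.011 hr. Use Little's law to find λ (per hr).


λ = L/W = 17.42/2.011 = 8.6624 /hr

Final: 8.6624 /hr


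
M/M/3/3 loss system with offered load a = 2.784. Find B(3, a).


B(c,a) = (a^c/c!) / Σ_{k=0}^{c} a^k/k!
a^3/3! = 3.596304
Σ terms (k=0..3): 1.00000 + 2.78400 + 3.87533 + 3.59630 = 11.255632
B = 3.596304/11.255632 = 0.319512

Final: 0.319512


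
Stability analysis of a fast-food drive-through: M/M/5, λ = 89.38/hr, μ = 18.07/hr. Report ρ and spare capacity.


Total capacity cμ = 5·18.07 = 90.35/hr
ρ = λ/(cμ) = 89.38/90.35 = 0.9893
Stable ⇔ ρ < 1: YES
Spare capacity = cμ − λ = 90.35 − 89.38 = 0.97/hr

Final: ρ = 0.9893; stable; margin = 0.97/hr


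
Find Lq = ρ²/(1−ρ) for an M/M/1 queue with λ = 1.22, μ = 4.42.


ρ = 1.22/4.42 = 0.2760
Lq = ρ²/(1−ρ) = 0.07619/0.7240 = 0.1052

Final: 0.1052


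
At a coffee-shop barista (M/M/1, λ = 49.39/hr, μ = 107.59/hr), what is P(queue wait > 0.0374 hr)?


ρ = 49.39/107.59 = 0.4591
P(Wq > t) = ρ·e^{−(μ−λ)t} = 0.4591·e^{−2.1767}
= 0.4591·0.113417 = 0.052065

Final: 0.052065


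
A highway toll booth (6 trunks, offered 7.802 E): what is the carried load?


B(6,7.802) = 0.378815 (Erlang-B)
Carried load = a(1 − B) = 7.802·(1 − 0.378815) = 7.802·0.621185 = 4.8465 E

Final: 4.8465 Erlangs


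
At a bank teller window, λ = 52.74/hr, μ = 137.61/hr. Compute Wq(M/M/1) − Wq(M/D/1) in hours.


ρ = 52.74/137.61 = 0.3833
Wq(M/M/1) = ρ/(μ−λ) = 0.3833/84.87 = 0.004516 hr
Wq(M/D/1) = ρ/(2(μ−λ)) = 0.002258 hr
Savings = 0.004516 − 0.002258 = 0.002258 hr

Final: 0.002258 hr


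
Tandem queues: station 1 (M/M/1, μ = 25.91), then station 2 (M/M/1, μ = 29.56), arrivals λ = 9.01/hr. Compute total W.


Each node sees arrival rate λ = 9.01/hr (tandem ⇒ throughput preserved).
W₁ = 1/(μ₁−λ) = 1/(25.91−9.01) = 0.05917 hr
W₂ = 1/(μ₂−λ) = 1/(29.56−9.01) = 0.04866 hr
W_total = W₁ + W₂ = 0.05917 + 0.04866 = 0.10783 hr

Final: 0.10783 hr


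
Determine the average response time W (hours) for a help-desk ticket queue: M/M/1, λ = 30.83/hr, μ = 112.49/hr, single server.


W = 1/(μ−λ) = 1/(112.49 − 30.83) = 1/81.66 = 0.01225 hr

Final: 0.01225 hr


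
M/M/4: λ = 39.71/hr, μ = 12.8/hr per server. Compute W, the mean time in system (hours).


a = 3.1023; ρ = 0.7756; P₀ = 0.032165
Lq = P₀·a^c·ρ/(c!(1−ρ)²) = 1.91187
Wq = Lq/λ = 1.91187/39.71 = 0.04815 hr
W = Wq + 1/μ = 0.04815 + 0.07812 = 0.12627 hr

Final: 0.12627 hr


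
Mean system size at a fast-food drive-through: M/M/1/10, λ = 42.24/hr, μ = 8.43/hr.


ρ = 42.24/8.43 = 5.0107
L = ρ[1 − (K+1)ρ^K + Kρ^(K+1)] / [(1−ρ)(1−ρ^(K+1))]
Numerator: 5.0107·(1 − 11·9976158.694486 + 10·49987300.504757) = 1954841447.170020
Denominator: (-4.0107)·(-49987299.504757) = 200482870.255734
L = 1954841447.170020/200482870.255734 = 9.7507

Final: 9.7507


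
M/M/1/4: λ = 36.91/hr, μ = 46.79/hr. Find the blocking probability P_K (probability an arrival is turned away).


ρ = λ/μ = 36.91/46.79 = 0.7888
P_K = (1−ρ)ρ^K/(1−ρ^(K+1)) = (0.2112·0.387226)/(1 − 0.305460)
= 0.081765/0.694540 = 0.117726

Final: 0.117726


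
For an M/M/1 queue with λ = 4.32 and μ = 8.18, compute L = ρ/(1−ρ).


ρ = λ/μ = 4.32/8.18 = 0.5281
L = ρ/(1−ρ) = 0.5281/(1 − 0.5281) = 0.5281/0.4719 = 1.1192

Final: 1.1192


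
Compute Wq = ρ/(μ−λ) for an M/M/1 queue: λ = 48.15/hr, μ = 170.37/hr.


ρ = 48.15/170.37 = 0.2826
Wq = ρ/(μ−λ) = 0.2826/(170.37 − 48.15) = 0.2826/122.22 = 0.002312 hr

Final: 0.002312 hr


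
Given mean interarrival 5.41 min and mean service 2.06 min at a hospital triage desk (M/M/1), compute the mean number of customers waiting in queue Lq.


λ = 60/5.41 = 11.0906 /hr
μ = 60/2.06 = 29.1262 /hr
ρ = λ/μ = 11.0906/29.1262 = 0.3808
Lq = ρ²/(1−ρ) = 0.1450/0.6192 = 0.2341

Final: 0.2341


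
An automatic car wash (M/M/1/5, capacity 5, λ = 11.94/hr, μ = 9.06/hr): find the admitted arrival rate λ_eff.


ρ = 1.3179; P_K = (1−ρ)ρ^5/(1−ρ^6) = 0.298106
λ_eff = λ(1 − P_K) = 11.94·(1 − 0.298106) = 11.94·0.701894 = 8.3806 /hr

Final: 8.3806 /hr


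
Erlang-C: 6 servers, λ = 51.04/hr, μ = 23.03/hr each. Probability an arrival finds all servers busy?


a = λ/μ = 2.2162; ρ = a/6 = 0.3694
P₀ = 0.108718 (from M/M/c formula)
C(c,a) = [a^c/(c!(1−ρ))]·P₀ = [118.49509/(720·0.6306)]·0.108718
= 0.26097·0.108718 = 0.028373

Final: 0.028373


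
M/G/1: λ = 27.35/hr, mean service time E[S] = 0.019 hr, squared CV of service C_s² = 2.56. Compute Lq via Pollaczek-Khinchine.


ρ = λ·E[S] = 27.35·0.019 = 0.5197
Lq = ρ²(1+C_s²)/(2(1−ρ)) = 0.2700·(1+2.56)/(2·0.4803)
= 0.2700·3.5600/0.9607 = 1.00065

Final: 1.00065


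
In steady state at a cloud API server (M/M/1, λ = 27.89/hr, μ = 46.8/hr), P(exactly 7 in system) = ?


ρ = 27.89/46.8 = 0.5959
P_n = (1−ρ)·ρ^n = (1 − 0.5959)·0.5959^7 = 0.4041·0.026694 = 0.010786

Final: 0.010786


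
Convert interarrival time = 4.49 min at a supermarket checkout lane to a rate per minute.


λ = 1/(interarrival time) in consistent units.
1 minute = 1 min, so λ = 1/4.49 = 0.2227 per minute

Final: 0.2227 /min


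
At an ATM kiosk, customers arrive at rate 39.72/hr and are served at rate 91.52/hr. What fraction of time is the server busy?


ρ = λ/μ = 39.72/91.52 = 0.4340

Final: 0.4340


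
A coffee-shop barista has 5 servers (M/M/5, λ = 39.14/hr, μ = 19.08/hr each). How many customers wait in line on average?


a = λ/μ = 2.0514; ρ = a/5 = 0.4103
P₀ = 0.127465
Lq = P₀·a^c·ρ / (c!·(1−ρ)²) = 0.127465·36.32555·0.4103/(120·0.34778)
= 0.04552

Final: 0.04552


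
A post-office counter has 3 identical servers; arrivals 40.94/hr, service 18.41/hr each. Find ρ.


ρ = λ/(cμ) = 40.94/(3·18.41) = 40.94/55.23 = 0.7413

Final: 0.7413


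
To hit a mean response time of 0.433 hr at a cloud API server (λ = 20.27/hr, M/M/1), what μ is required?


W = 1/(μ−λ) ⇒ μ − λ = 1/W = 1/0.433 = 2.3095
μ = λ + 1/W = 20.27 + 2.3095 = 22.5795 per hr

Final: 22.5795 /hr


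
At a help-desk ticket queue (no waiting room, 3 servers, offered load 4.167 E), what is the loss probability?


B(c,a) = (a^c/c!) / Σ_{k=0}^{c} a^k/k!
a^3/3! = 12.059221
Σ terms (k=0..3): 1.00000 + 4.16700 + 8.68194 + 12.05922 = 25.908165
B = 12.059221/25.908165 = 0.465460

Final: 0.465460


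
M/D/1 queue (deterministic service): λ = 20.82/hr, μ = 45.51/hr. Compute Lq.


ρ = 20.82/45.51 = 0.4575
M/D/1: Lq = ρ²/(2(1−ρ)) = 0.2093/(2·0.5425) = 0.19289

Final: 0.19289


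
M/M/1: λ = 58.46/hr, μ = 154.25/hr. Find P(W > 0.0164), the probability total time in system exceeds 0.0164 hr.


W ~ Exponential(μ−λ) for M/M/1.
μ − λ = 154.25 − 58.46 = 95.7900
P(W > t) = e^{−(μ−λ)t} = e^{−1.5710} = 0.207846

Final: 0.207846


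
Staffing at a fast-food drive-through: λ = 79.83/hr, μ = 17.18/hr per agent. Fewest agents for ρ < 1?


Stability requires cμ > λ ⇔ c > λ/μ.
λ/μ = 79.83/17.18 = 4.6467
Minimum integer c = ⌊4.6467⌋ + 1 = 5
Check: 5·17.18 = 85.90 > 79.83, while 4·17.18 = 68.72 ≤ 79.83

Final: 5 servers


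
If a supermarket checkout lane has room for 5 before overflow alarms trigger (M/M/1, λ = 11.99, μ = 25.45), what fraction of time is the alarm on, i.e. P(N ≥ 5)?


ρ = 11.99/25.45 = 0.4711
P(N ≥ n) = ρ^n = 0.4711^5 = 0.023209

Final: 0.023209


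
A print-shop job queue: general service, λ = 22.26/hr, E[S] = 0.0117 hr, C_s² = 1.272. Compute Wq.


ρ = λ·E[S] = 22.26·0.0117 = 0.2604
E[S²] = E[S]²(1+C_s²) = 0.0117²·(1+1.272) = 0.0003110
Wq = λ·E[S²]/(2(1−ρ)) = 22.26·0.0003110/(2·0.7396) = 0.004681 hr

Final: 0.004681 hr


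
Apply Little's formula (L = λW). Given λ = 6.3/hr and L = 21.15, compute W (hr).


W = L/λ = 21.15/6.3 = 3.3571 hr

Final: 3.3571 hr


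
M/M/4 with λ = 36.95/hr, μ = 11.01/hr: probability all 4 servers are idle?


a = λ/μ = 36.95/11.01 = 3.3560; ρ = a/c = 0.8390
Σ_{k=0}^{3} a^k/k! (terms k=0..3) = 1.00000 + 3.35604 + 5.63150 + 6.29985 = 16.28739
Tail: a^4/(4!(1−ρ)) = 126.85526/(24·0.1610) = 32.83207
P₀ = 1/(16.28739 + 32.83207) = 1/49.11947 = 0.020359

Final: 0.020359


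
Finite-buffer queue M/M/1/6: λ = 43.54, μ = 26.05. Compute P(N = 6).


ρ = λ/μ = 43.54/26.05 = 1.6714
P_K = (1−ρ)ρ^K/(1−ρ^(K+1)) = (-0.6714·21.801390)/(1 − 36.438868)
= -14.637478/-35.438868 = 0.413035

Final: 0.413035


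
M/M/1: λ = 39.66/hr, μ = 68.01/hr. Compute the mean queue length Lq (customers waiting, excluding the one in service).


ρ = 39.66/68.01 = 0.5831
Lq = ρ²/(1−ρ) = 0.3401/0.4169 = 0.8158

Final: 0.8158


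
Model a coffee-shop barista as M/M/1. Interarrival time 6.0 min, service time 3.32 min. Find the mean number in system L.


λ = 60/6.0 = 10.0000 /hr
μ = 60/3.32 = 18.0723 /hr
ρ = λ/μ = 10.0000/18.0723 = 0.5533
L = ρ/(1−ρ) = 0.5533/0.4467 = 1.2388

Final: 1.2388


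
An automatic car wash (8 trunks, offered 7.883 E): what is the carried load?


B(8,7.883) = 0.229055 (Erlang-B)
Carried load = a(1 − B) = 7.883·(1 − 0.229055) = 7.883·0.770945 = 6.0774 E

Final: 6.0774 Erlangs


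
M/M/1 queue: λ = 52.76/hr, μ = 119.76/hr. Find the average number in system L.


ρ = λ/μ = 52.76/119.76 = 0.4405
L = ρ/(1−ρ) = 0.4405/(1 − 0.4405) = 0.4405/0.5595 = 0.7875

Final: 0.7875


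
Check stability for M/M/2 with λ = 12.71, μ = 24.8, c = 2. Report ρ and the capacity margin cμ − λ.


Total capacity cμ = 2·24.8 = 49.60/hr
ρ = λ/(cμ) = 12.71/49.60 = 0.2563
Stable ⇔ ρ < 1: YES
Spare capacity = cμ − λ = 49.60 − 12.71 = 36.89/hr

Final: ρ = 0.2563; stable; margin = 36.89/hr


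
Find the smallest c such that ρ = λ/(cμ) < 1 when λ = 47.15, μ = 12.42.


Stability requires cμ > λ ⇔ c > λ/μ.
λ/μ = 47.15/12.42 = 3.7963
Minimum integer c = ⌊3.7963⌋ + 1 = 4
Check: 4·12.42 = 49.68 > 47.15, while 3·12.42 = 37.26 ≤ 47.15

Final: 4 servers


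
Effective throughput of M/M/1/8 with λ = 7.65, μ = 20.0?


ρ = 0.3825; P_K = (1−ρ)ρ^8/(1−ρ^9) = 0.0002830
λ_eff = λ(1 − P_K) = 7.65·(1 − 0.0002830) = 7.65·0.999717 = 7.6478 /hr

Final: 7.6478 /hr


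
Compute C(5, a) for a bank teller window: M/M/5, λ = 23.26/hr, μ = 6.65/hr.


a = λ/μ = 3.4977; ρ = a/5 = 0.6995
P₀ = 0.025971 (from M/M/c formula)
C(c,a) = [a^c/(c!(1−ρ))]·P₀ = [523.52850/(120·0.3005)]·0.025971
= 14.52062·0.025971 = 0.377120

Final: 0.377120


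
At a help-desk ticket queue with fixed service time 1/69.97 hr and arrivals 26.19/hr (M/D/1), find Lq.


ρ = 26.19/69.97 = 0.3743
M/D/1: Lq = ρ²/(2(1−ρ)) = 0.1401/(2·0.6257) = 0.11196

Final: 0.11196


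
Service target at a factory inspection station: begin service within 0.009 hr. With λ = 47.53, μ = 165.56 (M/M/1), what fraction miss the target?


ρ = 47.53/165.56 = 0.2871
P(Wq > t) = ρ·e^{−(μ−λ)t} = 0.2871·e^{−1.0623}
= 0.2871·0.345670 = 0.099237

Final: 0.099237


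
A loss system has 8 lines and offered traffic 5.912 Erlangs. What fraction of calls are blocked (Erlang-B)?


B(c,a) = (a^c/c!) / Σ_{k=0}^{c} a^k/k!
a^8/8! = 37.013050
Σ terms (k=0..8): 1.00000 + 5.91200 + 17.47587 + 34.43912 + 50.90102 + 60.18536 + 59.30264 + 50.08532 + 37.01305 = 316.314383
B = 37.013050/316.314383 = 0.117013

Final: 0.117013


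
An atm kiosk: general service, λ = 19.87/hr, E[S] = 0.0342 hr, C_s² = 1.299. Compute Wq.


ρ = λ·E[S] = 19.87·0.0342 = 0.6796
E[S²] = E[S]²(1+C_s²) = 0.0342²·(1+1.299) = 0.002689
Wq = λ·E[S²]/(2(1−ρ)) = 19.87·0.002689/(2·0.3204) = 0.08337 hr

Final: 0.08337 hr


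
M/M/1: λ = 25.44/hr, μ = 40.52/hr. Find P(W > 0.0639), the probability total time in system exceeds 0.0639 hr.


W ~ Exponential(μ−λ) for M/M/1.
μ − λ = 40.52 − 25.44 = 15.0800
P(W > t) = e^{−(μ−λ)t} = e^{−0.9636} = 0.381512

Final: 0.381512


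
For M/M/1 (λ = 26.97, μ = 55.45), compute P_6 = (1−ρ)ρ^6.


ρ = 26.97/55.45 = 0.4864
P_n = (1−ρ)·ρ^n = (1 − 0.4864)·0.4864^6 = 0.5136·0.013240 = 0.006800

Final: 0.006800


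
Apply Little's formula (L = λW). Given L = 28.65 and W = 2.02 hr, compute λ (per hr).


λ = L/W = 28.65/2.02 = 14.1832 /hr

Final: 14.1832 /hr


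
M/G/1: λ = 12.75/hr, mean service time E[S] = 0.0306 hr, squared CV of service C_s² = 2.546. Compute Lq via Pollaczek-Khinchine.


ρ = λ·E[S] = 12.75·0.0306 = 0.3901
Lq = ρ²(1+C_s²)/(2(1−ρ)) = 0.1522·(1+2.546)/(2·0.6099)
= 0.1522·3.5460/1.2197 = 0.44254

Final: 0.44254


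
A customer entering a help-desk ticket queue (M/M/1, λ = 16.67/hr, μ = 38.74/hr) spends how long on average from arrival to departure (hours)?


W = 1/(μ−λ) = 1/(38.74 − 16.67) = 1/22.07 = 0.04531 hr

Final: 0.04531 hr


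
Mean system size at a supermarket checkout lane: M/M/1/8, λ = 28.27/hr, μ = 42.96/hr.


ρ = 28.27/42.96 = 0.6581
L = ρ[1 − (K+1)ρ^K + Kρ^(K+1)] / [(1−ρ)(1−ρ^(K+1))]
Numerator: 0.6581·(1 − 9·0.035164 + 8·0.023139) = 0.571615
Denominator: (0.3419)·(0.976861) = 0.334034
L = 0.571615/0.334034 = 1.7112

Final: 1.7112


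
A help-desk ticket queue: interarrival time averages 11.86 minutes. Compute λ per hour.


λ = 1/(interarrival time) in consistent units.
1 hour = 60 min, so λ = 60/11.86 = 5.0590 per hour

Final: 5.0590 /hr


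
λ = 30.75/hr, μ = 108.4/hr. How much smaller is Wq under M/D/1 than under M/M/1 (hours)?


ρ = 30.75/108.4 = 0.2837
Wq(M/M/1) = ρ/(μ−λ) = 0.2837/77.65 = 0.003653 hr
Wq(M/D/1) = ρ/(2(μ−λ)) = 0.001827 hr
Savings = 0.003653 − 0.001827 = 0.001827 hr

Final: 0.001827 hr


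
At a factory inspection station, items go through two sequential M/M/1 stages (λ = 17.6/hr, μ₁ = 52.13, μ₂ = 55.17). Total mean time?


Each node sees arrival rate λ = 17.6/hr (tandem ⇒ throughput preserved).
W₁ = 1/(μ₁−λ) = 1/(52.13−17.6) = 0.02896 hr
W₂ = 1/(μ₂−λ) = 1/(55.17−17.6) = 0.02662 hr
W_total = W₁ + W₂ = 0.02896 + 0.02662 = 0.05558 hr

Final: 0.05558 hr


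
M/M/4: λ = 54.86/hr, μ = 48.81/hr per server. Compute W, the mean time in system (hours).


a = 1.1240; ρ = 0.2810; P₀ = 0.324181
Lq = P₀·a^c·ρ/(c!(1−ρ)²) = 0.01172
Wq = Lq/λ = 0.01172/54.86 = 0.0002136 hr
W = Wq + 1/μ = 0.0002136 + 0.02049 = 0.02070 hr

Final: 0.02070 hr


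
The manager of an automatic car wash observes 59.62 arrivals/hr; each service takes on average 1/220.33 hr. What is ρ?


ρ = λ/μ = 59.62/220.33 = 0.2706

Final: 0.2706


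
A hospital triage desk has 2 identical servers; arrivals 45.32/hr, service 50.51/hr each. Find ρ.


ρ = λ/(cμ) = 45.32/(2·50.51) = 45.32/101.02 = 0.4486

Final: 0.4486


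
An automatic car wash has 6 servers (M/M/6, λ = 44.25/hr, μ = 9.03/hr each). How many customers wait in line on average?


a = λ/μ = 4.9003; ρ = a/6 = 0.8167
P₀ = 0.005262
Lq = P₀·a^c·ρ / (c!·(1−ρ)²) = 0.005262·13846.91889·0.8167/(720·0.03359)
= 2.46072

Final: 2.46072


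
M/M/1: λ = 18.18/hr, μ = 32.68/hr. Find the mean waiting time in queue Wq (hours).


ρ = 18.18/32.68 = 0.5563
Wq = ρ/(μ−λ) = 0.5563/(32.68 − 18.18) = 0.5563/14.50 = 0.03837 hr

Final: 0.03837 hr


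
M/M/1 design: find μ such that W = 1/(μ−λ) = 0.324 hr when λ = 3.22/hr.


W = 1/(μ−λ) ⇒ μ − λ = 1/W = 1/0.324 = 3.0864
μ = λ + 1/W = 3.22 + 3.0864 = 6.3064 per hr

Final: 6.3064 /hr


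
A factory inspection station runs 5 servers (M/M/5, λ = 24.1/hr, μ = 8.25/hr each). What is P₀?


a = λ/μ = 24.1/8.25 = 2.9212; ρ = a/c = 0.5842
Σ_{k=0}^{4} a^k/k! (terms k=0..4) = 1.00000 + 2.92121 + 4.26674 + 4.15468 + 3.03418 = 15.37682
Tail: a^5/(5!(1−ρ)) = 212.72350/(120·0.4158) = 4.26377
P₀ = 1/(15.37682 + 4.26377) = 1/19.64059 = 0.050915

Final: 0.050915


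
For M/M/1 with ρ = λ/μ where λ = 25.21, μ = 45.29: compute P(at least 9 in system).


ρ = 25.21/45.29 = 0.5566
P(N ≥ n) = ρ^n = 0.5566^9 = 0.005130

Final: 0.005130


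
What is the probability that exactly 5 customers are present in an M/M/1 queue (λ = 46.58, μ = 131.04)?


ρ = 46.58/131.04 = 0.3555
P_n = (1−ρ)·ρ^n = (1 − 0.3555)·0.3555^5 = 0.6445·0.005675 = 0.003658

Final: 0.003658
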